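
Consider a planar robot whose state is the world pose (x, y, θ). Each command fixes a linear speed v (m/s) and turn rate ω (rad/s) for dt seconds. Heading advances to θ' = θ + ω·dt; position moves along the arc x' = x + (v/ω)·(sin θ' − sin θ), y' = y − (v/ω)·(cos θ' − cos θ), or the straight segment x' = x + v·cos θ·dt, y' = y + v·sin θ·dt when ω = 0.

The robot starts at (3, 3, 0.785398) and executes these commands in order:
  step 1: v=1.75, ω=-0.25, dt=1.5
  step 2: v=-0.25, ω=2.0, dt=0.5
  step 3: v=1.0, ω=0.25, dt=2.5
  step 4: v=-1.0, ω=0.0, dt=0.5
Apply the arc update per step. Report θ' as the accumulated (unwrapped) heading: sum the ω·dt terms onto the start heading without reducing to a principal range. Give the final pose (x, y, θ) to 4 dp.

(4.9348, 6.3584, 2.0354)

step 1: θ'=0.4104 (R=-7.0000) → pose (5.1569, 4.4690, 0.4104)
step 2: θ'=1.4104 (R=-0.1250) → pose (5.0834, 4.3743, 1.4104)
step 3: θ'=2.0354 (R=4.0000) → pose (4.7107, 6.8054, 2.0354)
step 4: θ'=2.0354 (straight) → pose (4.9348, 6.3584, 2.0354)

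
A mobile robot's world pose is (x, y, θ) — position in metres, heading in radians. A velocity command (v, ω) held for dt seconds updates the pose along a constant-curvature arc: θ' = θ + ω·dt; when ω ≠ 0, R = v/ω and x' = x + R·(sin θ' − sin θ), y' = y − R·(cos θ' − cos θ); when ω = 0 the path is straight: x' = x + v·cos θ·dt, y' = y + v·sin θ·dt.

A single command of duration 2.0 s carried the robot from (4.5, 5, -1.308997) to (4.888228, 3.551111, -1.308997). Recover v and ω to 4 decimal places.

Δθ = -1.308997 − -1.308997 = 0.000000
ω = Δθ/dt = 0.000000/2.0 = 0.0000
ω = 0 → v = (Δx·cos θ + Δy·sin θ)/dt = 0.7500

v = 0.7500, ω = 0.0000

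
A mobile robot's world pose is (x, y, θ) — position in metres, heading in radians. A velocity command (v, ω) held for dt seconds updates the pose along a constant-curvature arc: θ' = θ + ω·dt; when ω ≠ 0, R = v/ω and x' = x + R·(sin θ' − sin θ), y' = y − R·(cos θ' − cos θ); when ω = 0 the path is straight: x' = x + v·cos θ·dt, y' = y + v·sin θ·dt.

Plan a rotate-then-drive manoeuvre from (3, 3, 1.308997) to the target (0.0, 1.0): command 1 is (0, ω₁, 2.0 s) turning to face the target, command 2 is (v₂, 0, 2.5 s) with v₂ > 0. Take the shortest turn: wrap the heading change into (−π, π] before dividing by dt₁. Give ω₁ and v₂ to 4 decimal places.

heading to target = atan2(1−3, 0−3) = -2.5536
Δθ = wrap(-2.5536 − 1.3090) = 2.4206; ω₁ = Δθ/dt₁ = 1.2103
distance = √((0−3)² + (1−3)²) = 3.6056; v₂ = distance/dt₂ = 1.4422

ω₁ = 1.2103, v₂ = 1.4422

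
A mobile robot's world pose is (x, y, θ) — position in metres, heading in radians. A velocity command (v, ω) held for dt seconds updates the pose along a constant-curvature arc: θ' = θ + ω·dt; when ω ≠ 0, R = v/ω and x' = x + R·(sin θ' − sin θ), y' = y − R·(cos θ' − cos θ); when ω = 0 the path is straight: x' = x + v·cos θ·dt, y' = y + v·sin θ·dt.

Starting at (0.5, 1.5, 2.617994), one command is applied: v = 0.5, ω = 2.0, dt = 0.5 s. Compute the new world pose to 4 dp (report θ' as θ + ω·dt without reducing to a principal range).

(0.2604, 1.5057, 3.6180)

θ' = 2.6180 + 2.0·0.5 = 3.6180
R = v/ω = 0.5/2.0 = 0.2500
x' = 0.5 + 0.2500·(sin 3.6180 − sin 2.6180) = 0.2604
y' = 1.5 − 0.2500·(cos 3.6180 − cos 2.6180) = 1.5057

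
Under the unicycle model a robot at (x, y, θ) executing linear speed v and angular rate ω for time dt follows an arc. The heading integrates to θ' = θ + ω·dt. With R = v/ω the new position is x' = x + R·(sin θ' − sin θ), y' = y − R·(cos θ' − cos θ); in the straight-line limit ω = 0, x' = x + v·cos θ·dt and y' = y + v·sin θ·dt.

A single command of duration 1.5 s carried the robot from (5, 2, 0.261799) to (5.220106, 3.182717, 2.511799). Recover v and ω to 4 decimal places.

v = 1.0000, ω = 1.5000

Δθ = 2.511799 − 0.261799 = 2.250000
ω = Δθ/dt = 2.250000/1.5 = 1.5000
R = −Δy/(cos θ' − cos θ) = 0.6667
v = R·ω = 0.6667·1.5000 = 1.0000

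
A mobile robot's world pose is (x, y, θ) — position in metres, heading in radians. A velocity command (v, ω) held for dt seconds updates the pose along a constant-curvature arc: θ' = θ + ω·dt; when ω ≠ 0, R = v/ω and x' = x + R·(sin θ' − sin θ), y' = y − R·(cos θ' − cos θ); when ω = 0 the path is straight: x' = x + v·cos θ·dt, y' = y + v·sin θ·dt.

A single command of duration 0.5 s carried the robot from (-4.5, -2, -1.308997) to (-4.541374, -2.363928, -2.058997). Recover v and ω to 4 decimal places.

v = 0.7500, ω = -1.5000

Δθ = -2.058997 − -1.308997 = -0.750000
ω = Δθ/dt = -0.750000/0.5 = -1.5000
R = −Δy/(cos θ' − cos θ) = -0.5000
v = R·ω = -0.5000·-1.5000 = 0.7500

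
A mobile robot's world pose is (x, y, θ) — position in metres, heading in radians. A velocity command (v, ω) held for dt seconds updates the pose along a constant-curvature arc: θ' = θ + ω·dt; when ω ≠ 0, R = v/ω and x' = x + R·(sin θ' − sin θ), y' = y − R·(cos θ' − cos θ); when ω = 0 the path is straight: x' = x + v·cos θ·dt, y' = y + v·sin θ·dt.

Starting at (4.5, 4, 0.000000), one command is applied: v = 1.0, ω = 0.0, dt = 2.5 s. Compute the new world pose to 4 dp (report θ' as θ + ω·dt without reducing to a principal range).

(7.0000, 4.0000, 0.0000)

θ' = 0.0000 + 0.0·2.5 = 0.0000
ω = 0 → straight: x' = 4.5 + 1.0·cos(0.0000)·2.5 = 7.0000
y' = 4 + 1.0·sin(0.0000)·2.5 = 4.0000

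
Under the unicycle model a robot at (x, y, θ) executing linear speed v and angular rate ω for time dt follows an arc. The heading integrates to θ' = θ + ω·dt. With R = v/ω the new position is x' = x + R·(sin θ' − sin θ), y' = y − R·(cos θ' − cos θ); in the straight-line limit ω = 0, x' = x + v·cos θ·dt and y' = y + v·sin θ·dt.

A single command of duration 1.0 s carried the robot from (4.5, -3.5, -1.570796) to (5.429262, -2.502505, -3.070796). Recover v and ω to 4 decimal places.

v = -1.5000, ω = -1.5000

Δθ = -3.070796 − -1.570796 = -1.500000
ω = Δθ/dt = -1.500000/1.0 = -1.5000
R = −Δy/(cos θ' − cos θ) = 1.0000
v = R·ω = 1.0000·-1.5000 = -1.5000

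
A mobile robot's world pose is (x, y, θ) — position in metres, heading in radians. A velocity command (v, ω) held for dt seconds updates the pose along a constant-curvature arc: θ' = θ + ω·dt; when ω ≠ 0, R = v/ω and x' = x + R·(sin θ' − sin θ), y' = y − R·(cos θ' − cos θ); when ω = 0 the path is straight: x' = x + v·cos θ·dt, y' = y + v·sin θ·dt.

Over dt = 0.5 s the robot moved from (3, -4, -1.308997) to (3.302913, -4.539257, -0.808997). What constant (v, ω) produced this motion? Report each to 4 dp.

Δθ = -0.808997 − -1.308997 = 0.500000
ω = Δθ/dt = 0.500000/0.5 = 1.0000
R = −Δy/(cos θ' − cos θ) = 1.2500
v = R·ω = 1.2500·1.0000 = 1.2500

v = 1.2500, ω = 1.0000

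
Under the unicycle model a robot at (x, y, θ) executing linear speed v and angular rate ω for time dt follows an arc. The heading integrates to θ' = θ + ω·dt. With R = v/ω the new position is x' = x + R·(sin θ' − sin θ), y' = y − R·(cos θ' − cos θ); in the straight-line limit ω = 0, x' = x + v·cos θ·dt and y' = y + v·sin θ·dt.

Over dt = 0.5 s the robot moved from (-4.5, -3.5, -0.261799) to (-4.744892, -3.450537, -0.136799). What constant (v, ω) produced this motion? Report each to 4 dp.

Δθ = -0.136799 − -0.261799 = 0.125000
ω = Δθ/dt = 0.125000/0.5 = 0.2500
R = Δx/(sin θ' − sin θ) = -2.0000
v = R·ω = -2.0000·0.2500 = -0.5000

v = -0.5000, ω = 0.2500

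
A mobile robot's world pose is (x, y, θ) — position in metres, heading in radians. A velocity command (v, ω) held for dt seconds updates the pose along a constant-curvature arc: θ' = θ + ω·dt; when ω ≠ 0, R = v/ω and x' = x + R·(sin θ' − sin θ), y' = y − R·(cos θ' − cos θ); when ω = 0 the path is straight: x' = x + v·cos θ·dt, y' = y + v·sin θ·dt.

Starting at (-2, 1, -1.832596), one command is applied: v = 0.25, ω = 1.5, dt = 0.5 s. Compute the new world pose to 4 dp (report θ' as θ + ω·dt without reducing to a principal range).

θ' = -1.8326 + 1.5·0.5 = -1.0826
R = v/ω = 0.25/1.5 = 0.1667
x' = -2 + 0.1667·(sin -1.0826 − sin -1.8326) = -1.9862
y' = 1 − 0.1667·(cos -1.0826 − cos -1.8326) = 0.8787

(-1.9862, 0.8787, -1.0826)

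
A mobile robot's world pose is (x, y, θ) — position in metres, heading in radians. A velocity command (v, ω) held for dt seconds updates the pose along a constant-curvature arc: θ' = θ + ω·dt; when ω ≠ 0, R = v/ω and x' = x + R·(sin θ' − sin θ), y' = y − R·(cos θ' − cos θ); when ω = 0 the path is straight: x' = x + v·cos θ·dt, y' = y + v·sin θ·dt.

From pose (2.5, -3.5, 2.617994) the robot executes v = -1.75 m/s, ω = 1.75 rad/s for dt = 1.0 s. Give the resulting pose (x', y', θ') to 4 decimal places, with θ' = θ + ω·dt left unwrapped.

(3.9413, -2.9716, 4.3680)

θ' = 2.6180 + 1.75·1.0 = 4.3680
R = v/ω = -1.75/1.75 = -1.0000
x' = 2.5 + -1.0000·(sin 4.3680 − sin 2.6180) = 3.9413
y' = -3.5 − -1.0000·(cos 4.3680 − cos 2.6180) = -2.9716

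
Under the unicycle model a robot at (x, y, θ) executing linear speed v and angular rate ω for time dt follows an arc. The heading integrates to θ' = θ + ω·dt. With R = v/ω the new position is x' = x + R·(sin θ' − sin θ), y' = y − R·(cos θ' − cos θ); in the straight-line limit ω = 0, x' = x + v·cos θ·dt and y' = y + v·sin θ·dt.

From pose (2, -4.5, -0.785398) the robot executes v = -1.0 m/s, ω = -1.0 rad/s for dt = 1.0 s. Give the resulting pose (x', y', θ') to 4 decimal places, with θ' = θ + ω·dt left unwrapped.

θ' = -0.7854 + -1.0·1.0 = -1.7854
R = v/ω = -1.0/-1.0 = 1.0000
x' = 2 + 1.0000·(sin -1.7854 − sin -0.7854) = 1.7300
y' = -4.5 − 1.0000·(cos -1.7854 − cos -0.7854) = -3.5799

(1.7300, -3.5799, -1.7854)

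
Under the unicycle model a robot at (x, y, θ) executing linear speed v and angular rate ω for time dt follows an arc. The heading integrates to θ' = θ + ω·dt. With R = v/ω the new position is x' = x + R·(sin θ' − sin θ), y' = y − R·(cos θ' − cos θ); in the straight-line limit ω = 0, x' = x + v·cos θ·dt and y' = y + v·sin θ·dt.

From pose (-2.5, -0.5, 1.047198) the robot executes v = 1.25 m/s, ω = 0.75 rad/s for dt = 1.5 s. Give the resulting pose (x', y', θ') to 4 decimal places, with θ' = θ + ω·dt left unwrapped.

(-2.5691, 1.2763, 2.1722)

θ' = 1.0472 + 0.75·1.5 = 2.1722
R = v/ω = 1.25/0.75 = 1.6667
x' = -2.5 + 1.6667·(sin 2.1722 − sin 1.0472) = -2.5691
y' = -0.5 − 1.6667·(cos 2.1722 − cos 1.0472) = 1.2763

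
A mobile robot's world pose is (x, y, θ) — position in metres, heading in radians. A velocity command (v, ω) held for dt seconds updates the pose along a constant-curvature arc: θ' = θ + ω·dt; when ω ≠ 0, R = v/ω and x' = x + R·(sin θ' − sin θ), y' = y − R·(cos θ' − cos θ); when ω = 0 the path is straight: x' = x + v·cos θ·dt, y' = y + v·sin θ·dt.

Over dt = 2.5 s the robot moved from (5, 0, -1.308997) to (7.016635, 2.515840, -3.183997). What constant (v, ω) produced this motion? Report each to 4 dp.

v = -1.5000, ω = -0.7500

Δθ = -3.183997 − -1.308997 = -1.875000
ω = Δθ/dt = -1.875000/2.5 = -0.7500
R = −Δy/(cos θ' − cos θ) = 2.0000
v = R·ω = 2.0000·-0.7500 = -1.5000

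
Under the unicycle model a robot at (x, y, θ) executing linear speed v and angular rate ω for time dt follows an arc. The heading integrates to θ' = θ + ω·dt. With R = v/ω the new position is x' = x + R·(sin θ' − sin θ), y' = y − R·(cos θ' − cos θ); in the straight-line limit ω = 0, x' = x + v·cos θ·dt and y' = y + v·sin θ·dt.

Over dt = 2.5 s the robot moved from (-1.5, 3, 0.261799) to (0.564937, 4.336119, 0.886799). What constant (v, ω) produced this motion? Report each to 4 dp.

v = 1.0000, ω = 0.2500

Δθ = 0.886799 − 0.261799 = 0.625000
ω = Δθ/dt = 0.625000/2.5 = 0.2500
R = Δx/(sin θ' − sin θ) = 4.0000
v = R·ω = 4.0000·0.2500 = 1.0000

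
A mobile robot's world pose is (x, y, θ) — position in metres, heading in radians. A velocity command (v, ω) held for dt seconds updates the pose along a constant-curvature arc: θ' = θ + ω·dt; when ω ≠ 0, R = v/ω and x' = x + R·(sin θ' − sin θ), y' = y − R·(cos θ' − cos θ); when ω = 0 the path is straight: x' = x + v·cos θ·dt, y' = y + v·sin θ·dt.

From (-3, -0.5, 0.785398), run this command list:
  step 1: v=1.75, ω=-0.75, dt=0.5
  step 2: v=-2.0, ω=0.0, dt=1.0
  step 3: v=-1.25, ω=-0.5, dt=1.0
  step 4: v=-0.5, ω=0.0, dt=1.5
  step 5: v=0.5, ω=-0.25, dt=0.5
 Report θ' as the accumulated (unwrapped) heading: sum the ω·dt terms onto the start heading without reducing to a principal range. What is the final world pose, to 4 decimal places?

(-5.8361, -0.9766, -0.2146)

step 1: θ'=0.4104 (R=-2.3333) → pose (-2.2810, -0.0103, 0.4104)
step 2: θ'=0.4104 (straight) → pose (-4.1149, -0.8083, 0.4104)
step 3: θ'=-0.0896 (R=2.5000) → pose (-5.3361, -1.0059, -0.0896)
step 4: θ'=-0.0896 (straight) → pose (-6.0831, -0.9387, -0.0896)
step 5: θ'=-0.2146 (R=-2.0000) → pose (-5.8361, -0.9766, -0.2146)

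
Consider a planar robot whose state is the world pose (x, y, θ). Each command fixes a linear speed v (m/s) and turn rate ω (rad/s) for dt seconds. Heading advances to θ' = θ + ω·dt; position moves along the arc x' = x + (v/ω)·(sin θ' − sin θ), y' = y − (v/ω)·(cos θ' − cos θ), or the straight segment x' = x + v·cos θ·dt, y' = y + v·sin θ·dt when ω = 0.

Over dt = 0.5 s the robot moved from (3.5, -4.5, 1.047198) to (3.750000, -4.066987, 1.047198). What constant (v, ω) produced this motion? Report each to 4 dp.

Δθ = 1.047198 − 1.047198 = 0.000000
ω = Δθ/dt = 0.000000/0.5 = 0.0000
ω = 0 → v = (Δx·cos θ + Δy·sin θ)/dt = 1.0000

v = 1.0000, ω = 0.0000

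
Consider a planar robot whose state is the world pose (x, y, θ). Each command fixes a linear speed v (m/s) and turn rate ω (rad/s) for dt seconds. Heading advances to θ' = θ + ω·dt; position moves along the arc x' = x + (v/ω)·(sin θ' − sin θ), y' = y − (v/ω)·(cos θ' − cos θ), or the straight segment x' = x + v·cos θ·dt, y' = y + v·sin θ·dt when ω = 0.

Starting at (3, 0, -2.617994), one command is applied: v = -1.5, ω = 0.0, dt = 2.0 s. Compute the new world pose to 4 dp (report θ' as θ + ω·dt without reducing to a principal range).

(5.5981, 1.5000, -2.6180)

θ' = -2.6180 + 0.0·2.0 = -2.6180
ω = 0 → straight: x' = 3 + -1.5·cos(-2.6180)·2.0 = 5.5981
y' = 0 + -1.5·sin(-2.6180)·2.0 = 1.5000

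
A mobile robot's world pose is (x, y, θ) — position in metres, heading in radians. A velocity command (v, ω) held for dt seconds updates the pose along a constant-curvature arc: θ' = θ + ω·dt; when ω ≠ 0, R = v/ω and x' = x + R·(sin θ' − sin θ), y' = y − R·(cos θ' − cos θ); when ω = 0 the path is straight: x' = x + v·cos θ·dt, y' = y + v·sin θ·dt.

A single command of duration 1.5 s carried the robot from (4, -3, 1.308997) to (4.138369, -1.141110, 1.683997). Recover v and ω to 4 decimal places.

v = 1.2500, ω = 0.2500

Δθ = 1.683997 − 1.308997 = 0.375000
ω = Δθ/dt = 0.375000/1.5 = 0.2500
R = −Δy/(cos θ' − cos θ) = 5.0000
v = R·ω = 5.0000·0.2500 = 1.2500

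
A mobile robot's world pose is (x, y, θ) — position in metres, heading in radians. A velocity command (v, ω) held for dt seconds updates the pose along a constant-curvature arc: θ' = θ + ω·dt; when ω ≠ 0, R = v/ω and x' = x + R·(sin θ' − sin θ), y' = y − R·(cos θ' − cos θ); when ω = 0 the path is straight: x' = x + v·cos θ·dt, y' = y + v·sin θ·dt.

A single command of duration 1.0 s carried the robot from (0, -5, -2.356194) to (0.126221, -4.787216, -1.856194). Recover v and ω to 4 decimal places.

Δθ = -1.856194 − -2.356194 = 0.500000
ω = Δθ/dt = 0.500000/1.0 = 0.5000
R = −Δy/(cos θ' − cos θ) = -0.5000
v = R·ω = -0.5000·0.5000 = -0.2500

v = -0.2500, ω = 0.5000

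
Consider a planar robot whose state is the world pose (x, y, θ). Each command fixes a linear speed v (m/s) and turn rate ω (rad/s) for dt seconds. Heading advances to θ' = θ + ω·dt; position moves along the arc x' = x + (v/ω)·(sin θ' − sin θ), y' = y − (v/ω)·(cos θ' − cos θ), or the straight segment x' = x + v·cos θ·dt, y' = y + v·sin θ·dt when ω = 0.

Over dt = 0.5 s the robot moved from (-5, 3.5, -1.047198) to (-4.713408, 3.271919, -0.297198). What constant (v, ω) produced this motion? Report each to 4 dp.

v = 0.7500, ω = 1.5000

Δθ = -0.297198 − -1.047198 = 0.750000
ω = Δθ/dt = 0.750000/0.5 = 1.5000
R = Δx/(sin θ' − sin θ) = 0.5000
v = R·ω = 0.5000·1.5000 = 0.7500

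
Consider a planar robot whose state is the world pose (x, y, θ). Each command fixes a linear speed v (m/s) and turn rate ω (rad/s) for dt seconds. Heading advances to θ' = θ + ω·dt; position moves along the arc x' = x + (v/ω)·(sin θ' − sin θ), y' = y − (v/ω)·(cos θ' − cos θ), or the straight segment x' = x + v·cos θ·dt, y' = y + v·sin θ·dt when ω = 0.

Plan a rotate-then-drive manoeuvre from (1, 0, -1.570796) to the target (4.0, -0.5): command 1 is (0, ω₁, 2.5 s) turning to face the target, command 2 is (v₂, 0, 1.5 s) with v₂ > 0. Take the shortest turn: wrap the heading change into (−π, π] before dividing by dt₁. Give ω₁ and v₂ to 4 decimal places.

heading to target = atan2(-0.5−0, 4−1) = -0.1651
Δθ = wrap(-0.1651 − -1.5708) = 1.4056; ω₁ = Δθ/dt₁ = 0.5623
distance = √((4−1)² + (-0.5−0)²) = 3.0414; v₂ = distance/dt₂ = 2.0276

ω₁ = 0.5623, v₂ = 2.0276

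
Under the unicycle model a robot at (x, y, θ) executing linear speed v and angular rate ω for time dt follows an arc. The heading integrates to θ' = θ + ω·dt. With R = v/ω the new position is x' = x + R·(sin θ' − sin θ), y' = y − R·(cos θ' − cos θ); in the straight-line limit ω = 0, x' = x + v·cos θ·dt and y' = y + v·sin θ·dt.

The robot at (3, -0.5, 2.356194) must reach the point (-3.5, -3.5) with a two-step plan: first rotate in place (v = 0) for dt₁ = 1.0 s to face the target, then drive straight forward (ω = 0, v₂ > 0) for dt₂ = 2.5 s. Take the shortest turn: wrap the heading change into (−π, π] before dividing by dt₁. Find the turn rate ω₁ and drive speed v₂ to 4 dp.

heading to target = atan2(-3.5−-0.5, -3.5−3) = -2.7092
Δθ = wrap(-2.7092 − 2.3562) = 1.2178; ω₁ = Δθ/dt₁ = 1.2178
distance = √((-3.5−3)² + (-3.5−-0.5)²) = 7.1589; v₂ = distance/dt₂ = 2.8636

ω₁ = 1.2178, v₂ = 2.8636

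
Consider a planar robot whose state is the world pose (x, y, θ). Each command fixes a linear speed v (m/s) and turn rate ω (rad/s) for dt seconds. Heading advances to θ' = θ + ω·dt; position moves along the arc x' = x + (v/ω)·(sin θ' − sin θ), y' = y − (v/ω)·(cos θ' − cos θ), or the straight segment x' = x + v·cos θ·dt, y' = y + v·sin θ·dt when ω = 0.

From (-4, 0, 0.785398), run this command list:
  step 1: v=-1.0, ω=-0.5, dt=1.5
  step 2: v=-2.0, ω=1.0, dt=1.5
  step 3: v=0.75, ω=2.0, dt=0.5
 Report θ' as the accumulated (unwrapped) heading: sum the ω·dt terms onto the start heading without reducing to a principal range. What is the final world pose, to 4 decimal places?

(-7.4325, -2.1910, 2.5354)

step 1: θ'=0.0354 (R=2.0000) → pose (-5.3434, -0.5845, 0.0354)
step 2: θ'=1.5354 (R=-2.0000) → pose (-7.2714, -2.5125, 1.5354)
step 3: θ'=2.5354 (R=0.3750) → pose (-7.4325, -2.1910, 2.5354)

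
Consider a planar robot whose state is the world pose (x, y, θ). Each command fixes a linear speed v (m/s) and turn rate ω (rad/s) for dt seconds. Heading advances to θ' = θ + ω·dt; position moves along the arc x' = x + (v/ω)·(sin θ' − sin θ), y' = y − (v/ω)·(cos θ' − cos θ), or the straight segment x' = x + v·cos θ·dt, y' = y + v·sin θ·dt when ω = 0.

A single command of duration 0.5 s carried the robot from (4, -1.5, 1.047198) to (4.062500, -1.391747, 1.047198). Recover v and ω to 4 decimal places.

Δθ = 1.047198 − 1.047198 = 0.000000
ω = Δθ/dt = 0.000000/0.5 = 0.0000
ω = 0 → v = (Δx·cos θ + Δy·sin θ)/dt = 0.2500

v = 0.2500, ω = 0.0000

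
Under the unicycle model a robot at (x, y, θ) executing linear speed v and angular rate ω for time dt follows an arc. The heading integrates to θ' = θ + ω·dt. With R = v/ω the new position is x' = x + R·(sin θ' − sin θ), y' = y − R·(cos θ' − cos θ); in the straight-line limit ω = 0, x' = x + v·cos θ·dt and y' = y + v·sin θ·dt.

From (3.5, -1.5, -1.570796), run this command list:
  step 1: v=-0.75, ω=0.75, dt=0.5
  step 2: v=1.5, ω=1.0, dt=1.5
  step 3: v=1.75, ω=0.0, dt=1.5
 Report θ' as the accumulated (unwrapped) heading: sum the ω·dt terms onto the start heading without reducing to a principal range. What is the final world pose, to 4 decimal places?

(7.7800, -1.2292, 0.3042)

step 1: θ'=-1.1958 (R=-1.0000) → pose (3.4305, -1.1337, -1.1958)
step 2: θ'=0.3042 (R=1.5000) → pose (5.2756, -2.0154, 0.3042)
step 3: θ'=0.3042 (straight) → pose (7.7800, -1.2292, 0.3042)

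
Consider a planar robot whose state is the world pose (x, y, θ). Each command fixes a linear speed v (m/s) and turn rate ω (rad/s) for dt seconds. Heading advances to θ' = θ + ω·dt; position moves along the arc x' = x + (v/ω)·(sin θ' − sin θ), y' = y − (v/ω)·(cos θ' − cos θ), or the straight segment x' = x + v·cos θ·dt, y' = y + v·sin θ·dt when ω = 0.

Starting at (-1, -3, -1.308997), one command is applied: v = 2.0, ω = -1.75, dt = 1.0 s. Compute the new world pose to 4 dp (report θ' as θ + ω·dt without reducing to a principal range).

(-2.0096, -4.4348, -3.0590)

θ' = -1.3090 + -1.75·1.0 = -3.0590
R = v/ω = 2.0/-1.75 = -1.1429
x' = -1 + -1.1429·(sin -3.0590 − sin -1.3090) = -2.0096
y' = -3 − -1.1429·(cos -3.0590 − cos -1.3090) = -4.4348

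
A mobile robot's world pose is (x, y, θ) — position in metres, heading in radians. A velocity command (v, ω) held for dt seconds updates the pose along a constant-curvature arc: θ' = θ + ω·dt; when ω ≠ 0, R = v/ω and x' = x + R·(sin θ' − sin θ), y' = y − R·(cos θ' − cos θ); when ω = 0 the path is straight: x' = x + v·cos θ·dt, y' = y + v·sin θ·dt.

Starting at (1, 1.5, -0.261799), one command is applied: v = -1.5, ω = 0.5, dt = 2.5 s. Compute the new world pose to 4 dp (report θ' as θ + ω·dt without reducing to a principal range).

(-2.2816, 0.2528, 0.9882)

θ' = -0.2618 + 0.5·2.5 = 0.9882
R = v/ω = -1.5/0.5 = -3.0000
x' = 1 + -3.0000·(sin 0.9882 − sin -0.2618) = -2.2816
y' = 1.5 − -3.0000·(cos 0.9882 − cos -0.2618) = 0.2528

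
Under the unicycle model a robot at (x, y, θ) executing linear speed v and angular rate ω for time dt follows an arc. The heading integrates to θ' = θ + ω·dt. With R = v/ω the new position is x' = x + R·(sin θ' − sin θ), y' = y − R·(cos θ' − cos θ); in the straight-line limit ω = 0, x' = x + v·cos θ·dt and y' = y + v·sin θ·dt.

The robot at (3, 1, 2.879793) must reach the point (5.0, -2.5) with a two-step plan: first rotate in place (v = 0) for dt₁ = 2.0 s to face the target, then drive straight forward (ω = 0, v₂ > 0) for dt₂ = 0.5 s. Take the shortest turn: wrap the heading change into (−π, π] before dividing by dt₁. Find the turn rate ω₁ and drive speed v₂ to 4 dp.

ω₁ = 1.1759, v₂ = 8.0623

heading to target = atan2(-2.5−1, 5−3) = -1.0517
Δθ = wrap(-1.0517 − 2.8798) = 2.3517; ω₁ = Δθ/dt₁ = 1.1759
distance = √((5−3)² + (-2.5−1)²) = 4.0311; v₂ = distance/dt₂ = 8.0623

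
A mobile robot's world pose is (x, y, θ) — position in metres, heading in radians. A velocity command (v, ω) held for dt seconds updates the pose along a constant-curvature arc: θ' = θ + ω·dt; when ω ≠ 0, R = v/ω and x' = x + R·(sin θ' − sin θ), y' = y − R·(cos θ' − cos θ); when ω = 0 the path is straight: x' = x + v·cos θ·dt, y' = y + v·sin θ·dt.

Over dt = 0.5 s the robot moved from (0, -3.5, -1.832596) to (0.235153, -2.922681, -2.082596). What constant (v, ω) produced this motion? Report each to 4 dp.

v = -1.2500, ω = -0.5000

Δθ = -2.082596 − -1.832596 = -0.250000
ω = Δθ/dt = -0.250000/0.5 = -0.5000
R = −Δy/(cos θ' − cos θ) = 2.5000
v = R·ω = 2.5000·-0.5000 = -1.2500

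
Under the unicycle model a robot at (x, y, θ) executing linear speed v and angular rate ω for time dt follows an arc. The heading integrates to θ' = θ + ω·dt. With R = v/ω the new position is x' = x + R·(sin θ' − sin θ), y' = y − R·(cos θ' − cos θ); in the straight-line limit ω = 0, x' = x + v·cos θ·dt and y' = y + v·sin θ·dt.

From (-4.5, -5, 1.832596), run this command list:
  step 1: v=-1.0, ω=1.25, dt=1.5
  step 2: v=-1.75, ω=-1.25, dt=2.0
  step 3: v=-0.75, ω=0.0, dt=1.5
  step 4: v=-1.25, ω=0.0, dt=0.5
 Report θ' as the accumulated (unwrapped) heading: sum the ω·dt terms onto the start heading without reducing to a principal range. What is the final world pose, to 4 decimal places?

(-1.8605, -8.7831, 1.2076)

step 1: θ'=3.7076 (R=-0.8000) → pose (-3.2982, -5.4682, 3.7076)
step 2: θ'=1.2076 (R=1.4000) → pose (-1.2388, -7.1472, 1.2076)
step 3: θ'=1.2076 (straight) → pose (-1.6385, -8.1988, 1.2076)
step 4: θ'=1.2076 (straight) → pose (-1.8605, -8.7831, 1.2076)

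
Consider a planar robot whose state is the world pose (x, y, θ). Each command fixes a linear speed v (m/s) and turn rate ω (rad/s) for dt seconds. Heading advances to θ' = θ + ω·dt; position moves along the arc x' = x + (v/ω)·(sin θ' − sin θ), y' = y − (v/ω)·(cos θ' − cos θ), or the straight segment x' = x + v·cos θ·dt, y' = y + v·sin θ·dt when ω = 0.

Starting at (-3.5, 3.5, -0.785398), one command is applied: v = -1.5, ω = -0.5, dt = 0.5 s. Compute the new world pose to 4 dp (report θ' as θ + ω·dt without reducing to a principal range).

θ' = -0.7854 + -0.5·0.5 = -1.0354
R = v/ω = -1.5/-0.5 = 3.0000
x' = -3.5 + 3.0000·(sin -1.0354 − sin -0.7854) = -3.9589
y' = 3.5 − 3.0000·(cos -1.0354 − cos -0.7854) = 4.0908

(-3.9589, 4.0908, -1.0354)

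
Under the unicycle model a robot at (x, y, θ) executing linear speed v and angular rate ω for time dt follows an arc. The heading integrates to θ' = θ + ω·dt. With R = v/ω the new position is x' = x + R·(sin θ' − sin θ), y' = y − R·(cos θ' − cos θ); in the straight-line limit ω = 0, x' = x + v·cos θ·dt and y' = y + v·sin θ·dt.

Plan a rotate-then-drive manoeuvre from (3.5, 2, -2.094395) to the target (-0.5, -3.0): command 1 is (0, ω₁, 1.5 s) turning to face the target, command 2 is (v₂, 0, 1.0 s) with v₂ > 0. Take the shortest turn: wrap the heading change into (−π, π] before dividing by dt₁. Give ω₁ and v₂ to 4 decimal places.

heading to target = atan2(-3−2, -0.5−3.5) = -2.2455
Δθ = wrap(-2.2455 − -2.0944) = -0.1511; ω₁ = Δθ/dt₁ = -0.1008
distance = √((-0.5−3.5)² + (-3−2)²) = 6.4031; v₂ = distance/dt₂ = 6.4031

ω₁ = -0.1008, v₂ = 6.4031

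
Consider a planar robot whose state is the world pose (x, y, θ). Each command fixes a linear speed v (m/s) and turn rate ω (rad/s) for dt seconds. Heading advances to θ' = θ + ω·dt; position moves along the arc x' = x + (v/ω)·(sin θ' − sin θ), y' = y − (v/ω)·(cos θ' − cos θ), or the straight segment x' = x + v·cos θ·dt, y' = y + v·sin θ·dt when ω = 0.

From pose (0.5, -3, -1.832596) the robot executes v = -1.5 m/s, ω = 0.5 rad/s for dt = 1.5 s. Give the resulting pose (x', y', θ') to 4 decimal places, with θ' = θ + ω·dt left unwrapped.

θ' = -1.8326 + 0.5·1.5 = -1.0826
R = v/ω = -1.5/0.5 = -3.0000
x' = 0.5 + -3.0000·(sin -1.0826 − sin -1.8326) = 0.2518
y' = -3 − -3.0000·(cos -1.0826 − cos -1.8326) = -0.8164

(0.2518, -0.8164, -1.0826)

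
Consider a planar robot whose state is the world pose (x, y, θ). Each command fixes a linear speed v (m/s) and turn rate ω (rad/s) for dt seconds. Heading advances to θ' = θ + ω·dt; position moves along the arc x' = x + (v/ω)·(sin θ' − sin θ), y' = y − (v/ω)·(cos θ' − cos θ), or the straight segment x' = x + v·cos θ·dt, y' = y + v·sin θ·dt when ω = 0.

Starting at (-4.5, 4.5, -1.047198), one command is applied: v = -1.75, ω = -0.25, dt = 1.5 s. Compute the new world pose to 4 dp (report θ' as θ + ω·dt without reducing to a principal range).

θ' = -1.0472 + -0.25·1.5 = -1.4222
R = v/ω = -1.75/-0.25 = 7.0000
x' = -4.5 + 7.0000·(sin -1.4222 − sin -1.0472) = -5.3607
y' = 4.5 − 7.0000·(cos -1.4222 − cos -1.0472) = 6.9636

(-5.3607, 6.9636, -1.4222)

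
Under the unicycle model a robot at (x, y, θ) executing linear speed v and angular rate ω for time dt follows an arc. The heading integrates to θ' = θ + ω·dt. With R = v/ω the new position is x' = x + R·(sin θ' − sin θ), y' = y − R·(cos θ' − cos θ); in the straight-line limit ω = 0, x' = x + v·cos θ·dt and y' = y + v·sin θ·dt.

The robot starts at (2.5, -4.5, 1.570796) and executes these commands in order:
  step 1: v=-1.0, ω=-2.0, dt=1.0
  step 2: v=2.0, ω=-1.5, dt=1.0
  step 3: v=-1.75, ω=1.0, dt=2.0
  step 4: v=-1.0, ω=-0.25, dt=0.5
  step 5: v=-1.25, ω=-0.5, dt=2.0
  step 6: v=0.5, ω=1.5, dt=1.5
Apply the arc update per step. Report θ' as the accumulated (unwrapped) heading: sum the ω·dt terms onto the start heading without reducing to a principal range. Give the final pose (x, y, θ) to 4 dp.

(-1.2149, -2.9753, 1.1958)

step 1: θ'=-0.4292 (R=0.5000) → pose (1.7919, -4.9546, -0.4292)
step 2: θ'=-1.9292 (R=-1.3333) → pose (2.4857, -6.6348, -1.9292)
step 3: θ'=0.0708 (R=-1.7500) → pose (0.7231, -4.2753, 0.0708)
step 4: θ'=-0.0542 (R=4.0000) → pose (0.2234, -4.2794, -0.0542)
step 5: θ'=-1.0542 (R=2.5000) → pose (-1.8149, -3.0179, -1.0542)
step 6: θ'=1.1958 (R=0.3333) → pose (-1.2149, -2.9753, 1.1958)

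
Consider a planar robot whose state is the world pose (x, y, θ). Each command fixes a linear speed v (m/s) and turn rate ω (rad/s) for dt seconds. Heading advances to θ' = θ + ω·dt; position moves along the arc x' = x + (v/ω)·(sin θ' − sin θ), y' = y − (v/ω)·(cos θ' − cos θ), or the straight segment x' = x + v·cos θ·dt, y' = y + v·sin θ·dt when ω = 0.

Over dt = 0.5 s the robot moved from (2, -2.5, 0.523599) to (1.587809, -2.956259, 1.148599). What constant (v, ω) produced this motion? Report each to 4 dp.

Δθ = 1.148599 − 0.523599 = 0.625000
ω = Δθ/dt = 0.625000/0.5 = 1.2500
R = −Δy/(cos θ' − cos θ) = -1.0000
v = R·ω = -1.0000·1.2500 = -1.2500

v = -1.2500, ω = 1.2500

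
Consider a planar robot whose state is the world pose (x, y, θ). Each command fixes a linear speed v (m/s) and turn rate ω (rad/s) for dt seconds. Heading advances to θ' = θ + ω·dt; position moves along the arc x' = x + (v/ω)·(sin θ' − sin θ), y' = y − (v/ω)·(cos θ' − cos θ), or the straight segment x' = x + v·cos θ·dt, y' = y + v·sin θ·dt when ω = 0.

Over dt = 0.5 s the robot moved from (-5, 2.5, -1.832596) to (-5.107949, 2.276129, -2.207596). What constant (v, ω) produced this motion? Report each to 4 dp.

v = 0.5000, ω = -0.7500

Δθ = -2.207596 − -1.832596 = -0.375000
ω = Δθ/dt = -0.375000/0.5 = -0.7500
R = −Δy/(cos θ' − cos θ) = -0.6667
v = R·ω = -0.6667·-0.7500 = 0.5000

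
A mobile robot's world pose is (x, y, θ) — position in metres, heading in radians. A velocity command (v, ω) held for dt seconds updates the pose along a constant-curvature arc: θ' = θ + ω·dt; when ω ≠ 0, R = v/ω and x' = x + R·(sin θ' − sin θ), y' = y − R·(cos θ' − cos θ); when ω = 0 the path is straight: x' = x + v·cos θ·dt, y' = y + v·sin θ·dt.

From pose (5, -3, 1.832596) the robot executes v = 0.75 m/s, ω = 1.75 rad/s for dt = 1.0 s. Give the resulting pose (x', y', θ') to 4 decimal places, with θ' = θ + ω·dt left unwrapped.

(4.4031, -2.7234, 3.5826)

θ' = 1.8326 + 1.75·1.0 = 3.5826
R = v/ω = 0.75/1.75 = 0.4286
x' = 5 + 0.4286·(sin 3.5826 − sin 1.8326) = 4.4031
y' = -3 − 0.4286·(cos 3.5826 − cos 1.8326) = -2.7234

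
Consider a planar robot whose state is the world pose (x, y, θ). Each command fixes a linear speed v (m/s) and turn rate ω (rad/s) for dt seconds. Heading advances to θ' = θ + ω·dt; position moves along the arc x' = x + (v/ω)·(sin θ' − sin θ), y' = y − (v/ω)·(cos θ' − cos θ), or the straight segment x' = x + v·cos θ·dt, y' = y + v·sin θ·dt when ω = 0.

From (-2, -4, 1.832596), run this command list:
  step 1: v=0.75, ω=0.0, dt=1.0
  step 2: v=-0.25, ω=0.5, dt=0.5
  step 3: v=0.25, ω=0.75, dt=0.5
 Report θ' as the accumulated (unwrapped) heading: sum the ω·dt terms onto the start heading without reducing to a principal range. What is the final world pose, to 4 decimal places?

(-2.2271, -3.2959, 2.4576)

step 1: θ'=1.8326 (straight) → pose (-2.1941, -3.2756, 1.8326)
step 2: θ'=2.0826 (R=-0.5000) → pose (-2.1471, -3.3910, 2.0826)
step 3: θ'=2.4576 (R=0.3333) → pose (-2.2271, -3.2959, 2.4576)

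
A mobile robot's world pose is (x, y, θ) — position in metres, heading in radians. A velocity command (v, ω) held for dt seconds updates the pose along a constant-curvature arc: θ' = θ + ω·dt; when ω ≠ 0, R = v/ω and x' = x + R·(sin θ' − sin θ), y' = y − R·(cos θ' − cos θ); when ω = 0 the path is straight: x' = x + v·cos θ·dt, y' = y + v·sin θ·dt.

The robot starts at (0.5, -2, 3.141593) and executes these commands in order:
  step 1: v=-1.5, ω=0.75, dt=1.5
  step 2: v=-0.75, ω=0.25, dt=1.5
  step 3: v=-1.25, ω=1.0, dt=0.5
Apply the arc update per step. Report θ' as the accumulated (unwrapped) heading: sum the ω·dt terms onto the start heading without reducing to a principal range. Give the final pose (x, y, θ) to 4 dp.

step 1: θ'=4.2666 (R=-2.0000) → pose (2.3045, -0.8624, 4.2666)
step 2: θ'=4.6416 (R=-3.0000) → pose (2.5902, 0.2190, 4.6416)
step 3: θ'=5.1416 (R=-1.2500) → pose (2.4800, 0.8276, 5.1416)

(2.4800, 0.8276, 5.1416)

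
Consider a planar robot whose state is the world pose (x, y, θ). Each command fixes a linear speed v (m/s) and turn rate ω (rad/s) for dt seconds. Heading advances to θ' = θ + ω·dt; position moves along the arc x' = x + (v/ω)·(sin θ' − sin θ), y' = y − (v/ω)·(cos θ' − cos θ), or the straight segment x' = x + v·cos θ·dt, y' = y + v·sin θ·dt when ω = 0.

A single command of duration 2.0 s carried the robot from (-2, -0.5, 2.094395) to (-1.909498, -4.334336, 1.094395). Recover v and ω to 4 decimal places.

Δθ = 1.094395 − 2.094395 = -1.000000
ω = Δθ/dt = -1.000000/2.0 = -0.5000
R = −Δy/(cos θ' − cos θ) = 4.0000
v = R·ω = 4.0000·-0.5000 = -2.0000

v = -2.0000, ω = -0.5000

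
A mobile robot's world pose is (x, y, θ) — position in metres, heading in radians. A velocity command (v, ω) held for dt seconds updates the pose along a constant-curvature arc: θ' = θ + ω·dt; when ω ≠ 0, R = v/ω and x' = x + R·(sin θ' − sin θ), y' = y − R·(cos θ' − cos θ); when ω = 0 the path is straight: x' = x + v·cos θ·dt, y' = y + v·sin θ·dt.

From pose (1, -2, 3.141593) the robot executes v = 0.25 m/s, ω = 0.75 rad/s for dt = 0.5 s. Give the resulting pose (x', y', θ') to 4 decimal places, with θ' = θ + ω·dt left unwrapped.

θ' = 3.1416 + 0.75·0.5 = 3.5166
R = v/ω = 0.25/0.75 = 0.3333
x' = 1 + 0.3333·(sin 3.5166 − sin 3.1416) = 0.8779
y' = -2 − 0.3333·(cos 3.5166 − cos 3.1416) = -2.0232

(0.8779, -2.0232, 3.5166)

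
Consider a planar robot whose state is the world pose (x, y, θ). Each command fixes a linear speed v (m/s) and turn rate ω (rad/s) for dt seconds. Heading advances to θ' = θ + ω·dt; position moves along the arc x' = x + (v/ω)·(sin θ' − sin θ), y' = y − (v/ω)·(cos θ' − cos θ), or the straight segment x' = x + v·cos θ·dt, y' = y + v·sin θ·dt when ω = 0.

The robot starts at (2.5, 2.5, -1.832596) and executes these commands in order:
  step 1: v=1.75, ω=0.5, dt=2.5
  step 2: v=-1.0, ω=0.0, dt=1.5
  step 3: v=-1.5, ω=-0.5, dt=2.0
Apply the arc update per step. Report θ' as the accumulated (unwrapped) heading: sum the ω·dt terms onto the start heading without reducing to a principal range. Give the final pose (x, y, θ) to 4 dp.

step 1: θ'=-0.5826 (R=3.5000) → pose (3.9551, -1.3285, -0.5826)
step 2: θ'=-0.5826 (straight) → pose (2.7025, -0.5032, -0.5826)
step 3: θ'=-1.5826 (R=3.0000) → pose (1.3533, 2.0373, -1.5826)

(1.3533, 2.0373, -1.5826)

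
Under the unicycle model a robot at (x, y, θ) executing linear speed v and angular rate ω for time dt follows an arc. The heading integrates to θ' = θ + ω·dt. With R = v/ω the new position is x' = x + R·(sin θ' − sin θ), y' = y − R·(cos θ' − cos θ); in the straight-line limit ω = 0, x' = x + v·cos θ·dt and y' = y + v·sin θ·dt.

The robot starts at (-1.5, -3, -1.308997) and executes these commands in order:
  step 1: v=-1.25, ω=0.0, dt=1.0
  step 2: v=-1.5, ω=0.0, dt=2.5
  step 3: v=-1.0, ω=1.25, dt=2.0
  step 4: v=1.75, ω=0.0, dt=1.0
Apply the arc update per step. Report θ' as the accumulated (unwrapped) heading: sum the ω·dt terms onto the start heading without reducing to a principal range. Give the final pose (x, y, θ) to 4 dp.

(-3.6611, 3.5445, 1.1910)

step 1: θ'=-1.3090 (straight) → pose (-1.8235, -1.7926, -1.3090)
step 2: θ'=-1.3090 (straight) → pose (-2.7941, 1.8296, -1.3090)
step 3: θ'=1.1910 (R=-0.8000) → pose (-4.3098, 1.9192, 1.1910)
step 4: θ'=1.1910 (straight) → pose (-3.6611, 3.5445, 1.1910)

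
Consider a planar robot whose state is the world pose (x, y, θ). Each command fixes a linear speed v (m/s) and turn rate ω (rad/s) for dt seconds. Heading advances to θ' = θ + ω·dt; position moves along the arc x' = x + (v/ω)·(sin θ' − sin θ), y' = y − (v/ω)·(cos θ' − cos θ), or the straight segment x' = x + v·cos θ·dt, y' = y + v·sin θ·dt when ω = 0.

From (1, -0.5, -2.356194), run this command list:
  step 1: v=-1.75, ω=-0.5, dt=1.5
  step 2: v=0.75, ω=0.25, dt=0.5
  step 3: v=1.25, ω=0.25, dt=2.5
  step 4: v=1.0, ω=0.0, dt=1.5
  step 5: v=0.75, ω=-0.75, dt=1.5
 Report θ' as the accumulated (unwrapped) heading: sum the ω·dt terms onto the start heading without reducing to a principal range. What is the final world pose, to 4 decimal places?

step 1: θ'=-3.1062 (R=3.5000) → pose (3.3510, 0.5229, -3.1062)
step 2: θ'=-2.9812 (R=3.0000) → pose (2.9780, 0.4863, -2.9812)
step 3: θ'=-2.3562 (R=5.0000) → pose (0.2411, -0.9140, -2.3562)
step 4: θ'=-2.3562 (straight) → pose (-0.8196, -1.9746, -2.3562)
step 5: θ'=-3.4812 (R=-1.0000) → pose (-1.8598, -2.2104, -3.4812)

(-1.8598, -2.2104, -3.4812)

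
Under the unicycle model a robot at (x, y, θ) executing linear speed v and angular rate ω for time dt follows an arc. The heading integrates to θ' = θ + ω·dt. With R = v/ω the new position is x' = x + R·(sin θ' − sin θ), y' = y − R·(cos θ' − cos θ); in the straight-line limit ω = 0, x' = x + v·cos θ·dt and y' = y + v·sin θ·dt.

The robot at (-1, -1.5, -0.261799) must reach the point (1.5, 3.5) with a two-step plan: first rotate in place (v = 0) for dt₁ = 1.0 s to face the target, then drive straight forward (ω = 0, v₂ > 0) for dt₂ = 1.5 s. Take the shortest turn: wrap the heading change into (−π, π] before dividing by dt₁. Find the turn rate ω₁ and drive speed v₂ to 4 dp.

ω₁ = 1.3689, v₂ = 3.7268

heading to target = atan2(3.5−-1.5, 1.5−-1) = 1.1071
Δθ = wrap(1.1071 − -0.2618) = 1.3689; ω₁ = Δθ/dt₁ = 1.3689
distance = √((1.5−-1)² + (3.5−-1.5)²) = 5.5902; v₂ = distance/dt₂ = 3.7268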